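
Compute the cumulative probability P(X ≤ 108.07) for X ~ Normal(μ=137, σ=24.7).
0.120748

We have X ~ Normal(μ=137, σ=24.7).

The CDF gives us P(X ≤ k).

Using the CDF:
P(X ≤ 108.07) = 0.120748

This means there's approximately a 12.1% chance that X is at most 108.07.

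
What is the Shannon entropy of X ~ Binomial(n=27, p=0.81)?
2.1219 nats

We have X ~ Binomial(n=27, p=0.81).

The Shannon entropy measures the uncertainty or information content of the distribution.

For a Binomial distribution with n=27, p=0.81:
H(X) = 2.1219 nats

(In bits, this would be 3.0612 bits.)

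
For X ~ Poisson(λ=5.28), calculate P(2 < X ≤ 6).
0.617238

We have X ~ Poisson(λ=5.28).

To find P(2 < X ≤ 6), we use:
P(2 < X ≤ 6) = P(X ≤ 6) - P(X ≤ 2)
                 = F(6) - F(2)
                 = 0.720203 - 0.102965
                 = 0.617238

So there's approximately a 61.7% chance that X falls in this range.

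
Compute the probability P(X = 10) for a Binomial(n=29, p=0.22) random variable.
0.047392

We have X ~ Binomial(n=29, p=0.22).

For a Binomial distribution, the PMF gives us the probability of each outcome.

Using the PMF formula:
P(X = 10) = 0.047392

Rounded to 4 decimal places: 0.0474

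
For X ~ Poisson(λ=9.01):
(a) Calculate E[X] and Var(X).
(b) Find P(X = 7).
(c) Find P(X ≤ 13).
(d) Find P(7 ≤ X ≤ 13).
(a) E[X] = 9.0100, Var(X) = 9.0100
(b) P(X = 7) = 0.116856
(c) P(X ≤ 13) = 0.925644
(d) P(7 ≤ X ≤ 13) = 0.719773

We have X ~ Poisson(λ=9.01).

(a) Moments:
E[X] = 9.0100
Var(X) = 9.0100
σ = √Var(X) = 3.0017

(b) Point probability using PMF:
P(X = 7) = 0.116856

(c) Cumulative probability using CDF:
P(X ≤ 13) = F(13) = 0.925644

(d) Range probability:
P(7 ≤ X ≤ 13) = P(X ≤ 13) - P(X ≤ 6)
                   = F(13) - F(6)
                   = 0.925644 - 0.205871
                   = 0.719773

This means approximately 72.0% of outcomes fall in the interval [7, 13].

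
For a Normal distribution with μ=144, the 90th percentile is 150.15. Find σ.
σ = 4.7989

For X ~ Normal(μ, σ), the p-th percentile satisfies x = μ + z_p × σ,
where z_p = Φ⁻¹(p) is the standard normal quantile.

Step 1: z_{0.9} = Φ⁻¹(0.9) = 1.2816

Step 2: Solve for σ:
150.15 = 144 + 1.2816 × σ
σ = (150.15 - 144) / 1.2816
σ = 6.15 / 1.2816
σ = 4.7989

Verification: μ + z × σ = 144 + 1.2816 × 4.7989 = 150.15 ✓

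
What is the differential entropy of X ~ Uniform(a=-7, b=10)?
2.8332 nats

We have X ~ Uniform(a=-7, b=10).

The differential entropy measures the uncertainty or information content of the distribution.

For a Uniform distribution with a=-7, b=10:
h(X) = 2.8332 nats

(In bits, this would be 4.0875 bits.)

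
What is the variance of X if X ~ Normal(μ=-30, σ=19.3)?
372.4900

We have X ~ Normal(μ=-30, σ=19.3).

For a Normal distribution with μ=-30, σ=19.3:
Var(X) = 372.4900

The variance measures the spread of the distribution around the mean.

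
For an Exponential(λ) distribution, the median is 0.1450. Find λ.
λ = 4.7803

For X ~ Exponential(λ), the CDF is F(x) = 1 - e^(-λx).
The median m satisfies F(m) = 0.5:
1 - e^(-λm) = 0.5
e^(-λm) = 0.5
λm = ln(2)
m = ln(2) / λ

Given m = 0.1450:
λ = ln(2) / 0.1450 = 0.693147 / 0.1450 = 4.7803

Verification: ln(2) / 4.7803 = 0.1450 ✓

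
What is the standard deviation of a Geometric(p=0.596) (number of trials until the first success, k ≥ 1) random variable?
1.0665

We have X ~ Geometric(p=0.596) (number of trials until the first success, k ≥ 1).

For a Geometric distribution with p=0.596 (number of trials until the first success, k ≥ 1):
σ = √Var(X) = 1.0665

The standard deviation is the square root of the variance.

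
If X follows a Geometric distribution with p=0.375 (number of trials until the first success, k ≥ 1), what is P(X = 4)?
0.091553

We have X ~ Geometric(p=0.375) (number of trials until the first success, k ≥ 1).

For a Geometric distribution, the PMF gives us the probability of each outcome.

Using the PMF formula:
P(X = 4) = 0.091553

Rounded to 4 decimal places: 0.0916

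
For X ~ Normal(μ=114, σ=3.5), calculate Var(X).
12.2500

We have X ~ Normal(μ=114, σ=3.5).

For a Normal distribution with μ=114, σ=3.5:
Var(X) = 12.2500

The variance measures the spread of the distribution around the mean.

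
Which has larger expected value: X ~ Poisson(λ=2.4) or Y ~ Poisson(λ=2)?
X has larger mean (2.4000 > 2.0000)

Compute the expected value for each distribution:

X ~ Poisson(λ=2.4):
E[X] = 2.4000

Y ~ Poisson(λ=2):
E[Y] = 2.0000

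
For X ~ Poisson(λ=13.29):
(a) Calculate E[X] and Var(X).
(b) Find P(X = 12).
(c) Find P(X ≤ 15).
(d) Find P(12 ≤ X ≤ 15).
(a) E[X] = 13.2900, Var(X) = 13.2900
(b) P(X = 12) = 0.107199
(c) P(X ≤ 15) = 0.737401
(d) P(12 ≤ X ≤ 15) = 0.412993

We have X ~ Poisson(λ=13.29).

(a) Moments:
E[X] = 13.2900
Var(X) = 13.2900
σ = √Var(X) = 3.6455

(b) Point probability using PMF:
P(X = 12) = 0.107199

(c) Cumulative probability using CDF:
P(X ≤ 15) = F(15) = 0.737401

(d) Range probability:
P(12 ≤ X ≤ 15) = P(X ≤ 15) - P(X ≤ 11)
                   = F(15) - F(11)
                   = 0.737401 - 0.324407
                   = 0.412993

This means approximately 41.3% of outcomes fall in the interval [12, 15].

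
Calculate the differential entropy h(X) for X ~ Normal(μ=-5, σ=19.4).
4.3842 nats

We have X ~ Normal(μ=-5, σ=19.4).

The differential entropy measures the uncertainty or information content of the distribution.

For a Normal distribution with μ=-5, σ=19.4:
h(X) = 4.3842 nats

(In bits, this would be 6.3251 bits.)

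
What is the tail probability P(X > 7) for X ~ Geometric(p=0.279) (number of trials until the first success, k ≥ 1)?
0.101285

We have X ~ Geometric(p=0.279) (number of trials until the first success, k ≥ 1).

P(X > 7) = 1 - P(X ≤ 7)
                = 1 - F(7)
                = 1 - 0.898715
                = 0.101285

So there's approximately a 10.1% chance that X exceeds 7.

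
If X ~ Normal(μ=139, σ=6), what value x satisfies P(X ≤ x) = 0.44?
138.0942

We have X ~ Normal(μ=139, σ=6).

We want to find x such that P(X ≤ x) = 0.44.

This is the 44th percentile, which means 44% of values fall below this point.

Using the inverse CDF (quantile function):
x = F⁻¹(0.44) = 138.0942

Verification: P(X ≤ 138.0942) = 0.44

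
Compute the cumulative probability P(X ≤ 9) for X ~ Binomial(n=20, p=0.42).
0.693566

We have X ~ Binomial(n=20, p=0.42).

The CDF gives us P(X ≤ k).

Using the CDF:
P(X ≤ 9) = 0.693566

This means there's approximately a 69.4% chance that X is at most 9.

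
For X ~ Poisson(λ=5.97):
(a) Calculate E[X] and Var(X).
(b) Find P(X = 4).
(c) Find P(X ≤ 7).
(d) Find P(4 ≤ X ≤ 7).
(a) E[X] = 5.9700, Var(X) = 5.9700
(b) P(X = 4) = 0.135191
(c) P(X ≤ 7) = 0.748100
(d) P(4 ≤ X ≤ 7) = 0.594199

We have X ~ Poisson(λ=5.97).

(a) Moments:
E[X] = 5.9700
Var(X) = 5.9700
σ = √Var(X) = 2.4434

(b) Point probability using PMF:
P(X = 4) = 0.135191

(c) Cumulative probability using CDF:
P(X ≤ 7) = F(7) = 0.748100

(d) Range probability:
P(4 ≤ X ≤ 7) = P(X ≤ 7) - P(X ≤ 3)
                   = F(7) - F(3)
                   = 0.748100 - 0.153901
                   = 0.594199

This means approximately 59.4% of outcomes fall in the interval [4, 7].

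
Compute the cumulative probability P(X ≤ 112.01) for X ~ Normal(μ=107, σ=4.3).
0.878014

We have X ~ Normal(μ=107, σ=4.3).

The CDF gives us P(X ≤ k).

Using the CDF:
P(X ≤ 112.01) = 0.878014

This means there's approximately a 87.8% chance that X is at most 112.01.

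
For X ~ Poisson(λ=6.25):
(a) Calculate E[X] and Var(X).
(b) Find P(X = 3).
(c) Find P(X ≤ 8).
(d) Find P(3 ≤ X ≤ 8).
(a) E[X] = 6.2500, Var(X) = 6.2500
(b) P(X = 3) = 0.078550
(c) P(X ≤ 8) = 0.820379
(d) P(3 ≤ X ≤ 8) = 0.768679

We have X ~ Poisson(λ=6.25).

(a) Moments:
E[X] = 6.2500
Var(X) = 6.2500
σ = √Var(X) = 2.5000

(b) Point probability using PMF:
P(X = 3) = 0.078550

(c) Cumulative probability using CDF:
P(X ≤ 8) = F(8) = 0.820379

(d) Range probability:
P(3 ≤ X ≤ 8) = P(X ≤ 8) - P(X ≤ 2)
                   = F(8) - F(2)
                   = 0.820379 - 0.051700
                   = 0.768679

This means approximately 76.9% of outcomes fall in the interval [3, 8].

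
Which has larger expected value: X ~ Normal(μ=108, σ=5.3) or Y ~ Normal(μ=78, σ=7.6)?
X has larger mean (108.0000 > 78.0000)

Compute the expected value for each distribution:

X ~ Normal(μ=108, σ=5.3):
E[X] = 108.0000

Y ~ Normal(μ=78, σ=7.6):
E[Y] = 78.0000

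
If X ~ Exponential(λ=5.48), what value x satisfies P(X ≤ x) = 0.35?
0.0786

We have X ~ Exponential(λ=5.48).

We want to find x such that P(X ≤ x) = 0.35.

This is the 35th percentile, which means 35% of values fall below this point.

Using the inverse CDF (quantile function):
x = F⁻¹(0.35) = 0.0786

Verification: P(X ≤ 0.0786) = 0.35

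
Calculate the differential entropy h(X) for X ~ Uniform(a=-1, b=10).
2.3979 nats

We have X ~ Uniform(a=-1, b=10).

The differential entropy measures the uncertainty or information content of the distribution.

For a Uniform distribution with a=-1, b=10:
h(X) = 2.3979 nats

(In bits, this would be 3.4594 bits.)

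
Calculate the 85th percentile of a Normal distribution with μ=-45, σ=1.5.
-43.4453

We have X ~ Normal(μ=-45, σ=1.5).

We want to find x such that P(X ≤ x) = 0.85.

This is the 85th percentile, which means 85% of values fall below this point.

Using the inverse CDF (quantile function):
x = F⁻¹(0.85) = -43.4453

Verification: P(X ≤ -43.4453) = 0.85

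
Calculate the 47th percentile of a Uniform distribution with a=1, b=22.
10.8700

We have X ~ Uniform(a=1, b=22).

We want to find x such that P(X ≤ x) = 0.47.

This is the 47th percentile, which means 47% of values fall below this point.

Using the inverse CDF (quantile function):
x = F⁻¹(0.47) = 10.8700

Verification: P(X ≤ 10.8700) = 0.47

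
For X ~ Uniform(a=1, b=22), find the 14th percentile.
3.9400

We have X ~ Uniform(a=1, b=22).

We want to find x such that P(X ≤ x) = 0.14.

This is the 14th percentile, which means 14% of values fall below this point.

Using the inverse CDF (quantile function):
x = F⁻¹(0.14) = 3.9400

Verification: P(X ≤ 3.9400) = 0.14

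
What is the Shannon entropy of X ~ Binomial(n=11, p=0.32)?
1.8480 nats

We have X ~ Binomial(n=11, p=0.32).

The Shannon entropy measures the uncertainty or information content of the distribution.

For a Binomial distribution with n=11, p=0.32:
H(X) = 1.8480 nats

(In bits, this would be 2.6661 bits.)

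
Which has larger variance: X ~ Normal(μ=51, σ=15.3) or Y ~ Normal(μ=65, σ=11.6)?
X has larger variance (234.0900 > 134.5600)

Compute the variance for each distribution:

X ~ Normal(μ=51, σ=15.3):
Var(X) = 234.0900

Y ~ Normal(μ=65, σ=11.6):
Var(Y) = 134.5600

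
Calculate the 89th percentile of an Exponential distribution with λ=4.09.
0.5397

We have X ~ Exponential(λ=4.09).

We want to find x such that P(X ≤ x) = 0.89.

This is the 89th percentile, which means 89% of values fall below this point.

Using the inverse CDF (quantile function):
x = F⁻¹(0.89) = 0.5397

Verification: P(X ≤ 0.5397) = 0.89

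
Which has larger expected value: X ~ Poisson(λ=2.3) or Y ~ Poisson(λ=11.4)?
Y has larger mean (11.4000 > 2.3000)

Compute the expected value for each distribution:

X ~ Poisson(λ=2.3):
E[X] = 2.3000

Y ~ Poisson(λ=11.4):
E[Y] = 11.4000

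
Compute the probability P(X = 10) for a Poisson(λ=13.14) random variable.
0.083092

We have X ~ Poisson(λ=13.14).

For a Poisson distribution, the PMF gives us the probability of each outcome.

Using the PMF formula:
P(X = 10) = 0.083092

Rounded to 4 decimal places: 0.0831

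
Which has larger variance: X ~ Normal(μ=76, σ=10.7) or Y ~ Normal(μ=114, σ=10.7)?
They have equal variance (114.4900)

Compute the variance for each distribution:

X ~ Normal(μ=76, σ=10.7):
Var(X) = 114.4900

Y ~ Normal(μ=114, σ=10.7):
Var(Y) = 114.4900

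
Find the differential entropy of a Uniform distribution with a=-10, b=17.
3.2958 nats

We have X ~ Uniform(a=-10, b=17).

The differential entropy measures the uncertainty or information content of the distribution.

For a Uniform distribution with a=-10, b=17:
h(X) = 3.2958 nats

(In bits, this would be 4.7549 bits.)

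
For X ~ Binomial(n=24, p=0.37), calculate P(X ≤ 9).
0.609714

We have X ~ Binomial(n=24, p=0.37).

The CDF gives us P(X ≤ k).

Using the CDF:
P(X ≤ 9) = 0.609714

This means there's approximately a 61.0% chance that X is at most 9.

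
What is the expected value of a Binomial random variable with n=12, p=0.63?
7.5600

We have X ~ Binomial(n=12, p=0.63).

For a Binomial distribution with n=12, p=0.63:
E[X] = 7.5600

This is the expected (average) value of X.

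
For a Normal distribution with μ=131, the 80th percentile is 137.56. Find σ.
σ = 7.7945

For X ~ Normal(μ, σ), the p-th percentile satisfies x = μ + z_p × σ,
where z_p = Φ⁻¹(p) is the standard normal quantile.

Step 1: z_{0.8} = Φ⁻¹(0.8) = 0.8416

Step 2: Solve for σ:
137.56 = 131 + 0.8416 × σ
σ = (137.56 - 131) / 0.8416
σ = 6.56 / 0.8416
σ = 7.7945

Verification: μ + z × σ = 131 + 0.8416 × 7.7945 = 137.56 ✓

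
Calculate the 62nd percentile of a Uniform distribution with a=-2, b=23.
13.5000

We have X ~ Uniform(a=-2, b=23).

We want to find x such that P(X ≤ x) = 0.62.

This is the 62nd percentile, which means 62% of values fall below this point.

Using the inverse CDF (quantile function):
x = F⁻¹(0.62) = 13.5000

Verification: P(X ≤ 13.5000) = 0.62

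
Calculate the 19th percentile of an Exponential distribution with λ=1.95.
0.1081

We have X ~ Exponential(λ=1.95).

We want to find x such that P(X ≤ x) = 0.19.

This is the 19th percentile, which means 19% of values fall below this point.

Using the inverse CDF (quantile function):
x = F⁻¹(0.19) = 0.1081

Verification: P(X ≤ 0.1081) = 0.19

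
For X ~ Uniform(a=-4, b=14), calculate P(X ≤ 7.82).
0.656667

We have X ~ Uniform(a=-4, b=14).

The CDF gives us P(X ≤ k).

Using the CDF:
P(X ≤ 7.82) = 0.656667

This means there's approximately a 65.7% chance that X is at most 7.82.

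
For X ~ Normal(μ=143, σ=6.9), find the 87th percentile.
150.7721

We have X ~ Normal(μ=143, σ=6.9).

We want to find x such that P(X ≤ x) = 0.87.

This is the 87th percentile, which means 87% of values fall below this point.

Using the inverse CDF (quantile function):
x = F⁻¹(0.87) = 150.7721

Verification: P(X ≤ 150.7721) = 0.87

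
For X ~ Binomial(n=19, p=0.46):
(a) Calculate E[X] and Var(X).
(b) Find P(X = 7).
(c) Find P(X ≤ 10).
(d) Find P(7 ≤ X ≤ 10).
(a) E[X] = 8.7400, Var(X) = 4.7196
(b) P(X = 7) = 0.135007
(c) P(X ≤ 10) = 0.791292
(d) P(7 ≤ X ≤ 10) = 0.640125

We have X ~ Binomial(n=19, p=0.46).

(a) Moments:
E[X] = 8.7400
Var(X) = 4.7196
σ = √Var(X) = 2.1725

(b) Point probability using PMF:
P(X = 7) = 0.135007

(c) Cumulative probability using CDF:
P(X ≤ 10) = F(10) = 0.791292

(d) Range probability:
P(7 ≤ X ≤ 10) = P(X ≤ 10) - P(X ≤ 6)
                   = F(10) - F(6)
                   = 0.791292 - 0.151167
                   = 0.640125

This means approximately 64.0% of outcomes fall in the interval [7, 10].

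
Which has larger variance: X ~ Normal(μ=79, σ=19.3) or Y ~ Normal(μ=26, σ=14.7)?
X has larger variance (372.4900 > 216.0900)

Compute the variance for each distribution:

X ~ Normal(μ=79, σ=19.3):
Var(X) = 372.4900

Y ~ Normal(μ=26, σ=14.7):
Var(Y) = 216.0900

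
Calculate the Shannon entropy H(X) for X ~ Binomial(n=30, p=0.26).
2.2917 nats

We have X ~ Binomial(n=30, p=0.26).

The Shannon entropy measures the uncertainty or information content of the distribution.

For a Binomial distribution with n=30, p=0.26:
H(X) = 2.2917 nats

(In bits, this would be 3.3062 bits.)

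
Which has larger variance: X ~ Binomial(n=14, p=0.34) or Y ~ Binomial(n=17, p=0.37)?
Y has larger variance (3.9627 > 3.1416)

Compute the variance for each distribution:

X ~ Binomial(n=14, p=0.34):
Var(X) = 3.1416

Y ~ Binomial(n=17, p=0.37):
Var(Y) = 3.9627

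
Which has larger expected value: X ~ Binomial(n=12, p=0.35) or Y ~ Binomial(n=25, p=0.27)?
Y has larger mean (6.7500 > 4.2000)

Compute the expected value for each distribution:

X ~ Binomial(n=12, p=0.35):
E[X] = 4.2000

Y ~ Binomial(n=25, p=0.27):
E[Y] = 6.7500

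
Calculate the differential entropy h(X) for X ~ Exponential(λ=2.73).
-0.0043 nats

We have X ~ Exponential(λ=2.73).

The differential entropy measures the uncertainty or information content of the distribution.

For an Exponential distribution with λ=2.73:
h(X) = -0.0043 nats

(In bits, this would be -0.0062 bits.)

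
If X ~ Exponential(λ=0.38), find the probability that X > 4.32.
0.193670

We have X ~ Exponential(λ=0.38).

P(X > 4.32) = 1 - P(X ≤ 4.32)
                = 1 - F(4.32)
                = 1 - 0.806330
                = 0.193670

So there's approximately a 19.4% chance that X exceeds 4.32.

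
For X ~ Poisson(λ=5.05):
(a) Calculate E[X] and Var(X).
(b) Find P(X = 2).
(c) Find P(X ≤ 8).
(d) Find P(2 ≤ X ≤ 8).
(a) E[X] = 5.0500, Var(X) = 5.0500
(b) P(X = 2) = 0.081727
(c) P(X ≤ 8) = 0.928593
(d) P(2 ≤ X ≤ 8) = 0.889817

We have X ~ Poisson(λ=5.05).

(a) Moments:
E[X] = 5.0500
Var(X) = 5.0500
σ = √Var(X) = 2.2472

(b) Point probability using PMF:
P(X = 2) = 0.081727

(c) Cumulative probability using CDF:
P(X ≤ 8) = F(8) = 0.928593

(d) Range probability:
P(2 ≤ X ≤ 8) = P(X ≤ 8) - P(X ≤ 1)
                   = F(8) - F(1)
                   = 0.928593 - 0.038776
                   = 0.889817

This means approximately 89.0% of outcomes fall in the interval [2, 8].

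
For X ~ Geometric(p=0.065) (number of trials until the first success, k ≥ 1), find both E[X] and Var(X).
E[X] = 15.3846, Var(X) = 221.3018

We have X ~ Geometric(p=0.065) (number of trials until the first success, k ≥ 1).

For a Geometric distribution with p=0.065 (number of trials until the first success, k ≥ 1):

Expected value:
E[X] = 15.3846

Variance:
Var(X) = 221.3018

Standard deviation:
σ = √Var(X) = 14.8762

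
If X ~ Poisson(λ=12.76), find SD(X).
3.5721

We have X ~ Poisson(λ=12.76).

For a Poisson distribution with λ=12.76:
σ = √Var(X) = 3.5721

The standard deviation is the square root of the variance.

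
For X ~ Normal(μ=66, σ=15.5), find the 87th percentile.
83.4591

We have X ~ Normal(μ=66, σ=15.5).

We want to find x such that P(X ≤ x) = 0.87.

This is the 87th percentile, which means 87% of values fall below this point.

Using the inverse CDF (quantile function):
x = F⁻¹(0.87) = 83.4591

Verification: P(X ≤ 83.4591) = 0.87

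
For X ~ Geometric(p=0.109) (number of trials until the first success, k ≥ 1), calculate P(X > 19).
0.111603

We have X ~ Geometric(p=0.109) (number of trials until the first success, k ≥ 1).

P(X > 19) = 1 - P(X ≤ 19)
                = 1 - F(19)
                = 1 - 0.888397
                = 0.111603

So there's approximately a 11.2% chance that X exceeds 19.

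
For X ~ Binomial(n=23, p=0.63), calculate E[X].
14.4900

We have X ~ Binomial(n=23, p=0.63).

For a Binomial distribution with n=23, p=0.63:
E[X] = 14.4900

This is the expected (average) value of X.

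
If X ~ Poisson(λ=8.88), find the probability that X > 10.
0.279881

We have X ~ Poisson(λ=8.88).

P(X > 10) = 1 - P(X ≤ 10)
                = 1 - F(10)
                = 1 - 0.720119
                = 0.279881

So there's approximately a 28.0% chance that X exceeds 10.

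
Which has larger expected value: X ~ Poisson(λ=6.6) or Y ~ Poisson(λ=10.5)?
Y has larger mean (10.5000 > 6.6000)

Compute the expected value for each distribution:

X ~ Poisson(λ=6.6):
E[X] = 6.6000

Y ~ Poisson(λ=10.5):
E[Y] = 10.5000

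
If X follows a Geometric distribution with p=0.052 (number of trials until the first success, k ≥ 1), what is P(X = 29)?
0.011658

We have X ~ Geometric(p=0.052) (number of trials until the first success, k ≥ 1).

For a Geometric distribution, the PMF gives us the probability of each outcome.

Using the PMF formula:
P(X = 29) = 0.011658

Rounded to 4 decimal places: 0.0117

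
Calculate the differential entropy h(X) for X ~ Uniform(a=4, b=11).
1.9459 nats

We have X ~ Uniform(a=4, b=11).

The differential entropy measures the uncertainty or information content of the distribution.

For a Uniform distribution with a=4, b=11:
h(X) = 1.9459 nats

(In bits, this would be 2.8074 bits.)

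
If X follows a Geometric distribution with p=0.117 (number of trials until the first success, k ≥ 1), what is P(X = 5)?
0.071126

We have X ~ Geometric(p=0.117) (number of trials until the first success, k ≥ 1).

For a Geometric distribution, the PMF gives us the probability of each outcome.

Using the PMF formula:
P(X = 5) = 0.071126

Rounded to 4 decimal places: 0.0711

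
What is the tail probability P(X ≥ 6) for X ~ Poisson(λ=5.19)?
0.417339

We have X ~ Poisson(λ=5.19).

For discrete distributions, P(X ≥ 6) = 1 - P(X ≤ 5).

P(X ≤ 5) = 0.582661
P(X ≥ 6) = 1 - 0.582661 = 0.417339

So there's approximately a 41.7% chance that X is at least 6.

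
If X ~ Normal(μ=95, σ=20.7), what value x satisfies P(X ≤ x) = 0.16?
74.4147

We have X ~ Normal(μ=95, σ=20.7).

We want to find x such that P(X ≤ x) = 0.16.

This is the 16th percentile, which means 16% of values fall below this point.

Using the inverse CDF (quantile function):
x = F⁻¹(0.16) = 74.4147

Verification: P(X ≤ 74.4147) = 0.16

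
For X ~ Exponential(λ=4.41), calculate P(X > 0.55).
0.088434

We have X ~ Exponential(λ=4.41).

P(X > 0.55) = 1 - P(X ≤ 0.55)
                = 1 - F(0.55)
                = 1 - 0.911566
                = 0.088434

So there's approximately a 8.8% chance that X exceeds 0.55.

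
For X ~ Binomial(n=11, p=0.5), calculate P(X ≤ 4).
0.274414

We have X ~ Binomial(n=11, p=0.5).

The CDF gives us P(X ≤ k).

Using the CDF:
P(X ≤ 4) = 0.274414

This means there's approximately a 27.4% chance that X is at most 4.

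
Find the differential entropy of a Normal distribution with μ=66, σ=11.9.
3.8955 nats

We have X ~ Normal(μ=66, σ=11.9).

The differential entropy measures the uncertainty or information content of the distribution.

For a Normal distribution with μ=66, σ=11.9:
h(X) = 3.8955 nats

(In bits, this would be 5.6200 bits.)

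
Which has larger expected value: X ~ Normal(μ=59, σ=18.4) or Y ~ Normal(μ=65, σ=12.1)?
Y has larger mean (65.0000 > 59.0000)

Compute the expected value for each distribution:

X ~ Normal(μ=59, σ=18.4):
E[X] = 59.0000

Y ~ Normal(μ=65, σ=12.1):
E[Y] = 65.0000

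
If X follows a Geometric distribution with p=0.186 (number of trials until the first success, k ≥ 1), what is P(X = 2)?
0.151404

We have X ~ Geometric(p=0.186) (number of trials until the first success, k ≥ 1).

For a Geometric distribution, the PMF gives us the probability of each outcome.

Using the PMF formula:
P(X = 2) = 0.151404

Rounded to 4 decimal places: 0.1514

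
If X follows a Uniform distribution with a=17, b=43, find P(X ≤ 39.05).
0.848077

We have X ~ Uniform(a=17, b=43).

The CDF gives us P(X ≤ k).

Using the CDF:
P(X ≤ 39.05) = 0.848077

This means there's approximately a 84.8% chance that X is at most 39.05.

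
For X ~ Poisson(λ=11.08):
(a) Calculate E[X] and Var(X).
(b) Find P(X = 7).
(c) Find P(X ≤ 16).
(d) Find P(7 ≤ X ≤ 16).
(a) E[X] = 11.0800, Var(X) = 11.0800
(b) P(X = 7) = 0.062714
(c) P(X ≤ 16) = 0.941088
(d) P(7 ≤ X ≤ 16) = 0.865702

We have X ~ Poisson(λ=11.08).

(a) Moments:
E[X] = 11.0800
Var(X) = 11.0800
σ = √Var(X) = 3.3287

(b) Point probability using PMF:
P(X = 7) = 0.062714

(c) Cumulative probability using CDF:
P(X ≤ 16) = F(16) = 0.941088

(d) Range probability:
P(7 ≤ X ≤ 16) = P(X ≤ 16) - P(X ≤ 6)
                   = F(16) - F(6)
                   = 0.941088 - 0.075386
                   = 0.865702

This means approximately 86.6% of outcomes fall in the interval [7, 16].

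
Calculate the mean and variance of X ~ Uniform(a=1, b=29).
E[X] = 15.0000, Var(X) = 65.3333

We have X ~ Uniform(a=1, b=29).

For a Uniform distribution with a=1, b=29:

Expected value:
E[X] = 15.0000

Variance:
Var(X) = 65.3333

Standard deviation:
σ = √Var(X) = 8.0829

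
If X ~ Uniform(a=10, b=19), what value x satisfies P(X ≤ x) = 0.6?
15.4000

We have X ~ Uniform(a=10, b=19).

We want to find x such that P(X ≤ x) = 0.6.

This is the 60th percentile, which means 60% of values fall below this point.

Using the inverse CDF (quantile function):
x = F⁻¹(0.6) = 15.4000

Verification: P(X ≤ 15.4000) = 0.6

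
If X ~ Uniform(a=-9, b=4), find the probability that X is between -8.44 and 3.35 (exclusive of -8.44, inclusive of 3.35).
0.906923

We have X ~ Uniform(a=-9, b=4).

To find P(-8.44 < X ≤ 3.35), we use:
P(-8.44 < X ≤ 3.35) = P(X ≤ 3.35) - P(X ≤ -8.44)
                 = F(3.35) - F(-8.44)
                 = 0.950000 - 0.043077
                 = 0.906923

So there's approximately a 90.7% chance that X falls in this range.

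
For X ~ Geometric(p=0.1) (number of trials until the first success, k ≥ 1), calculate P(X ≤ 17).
0.833228

We have X ~ Geometric(p=0.1) (number of trials until the first success, k ≥ 1).

The CDF gives us P(X ≤ k).

Using the CDF:
P(X ≤ 17) = 0.833228

This means there's approximately a 83.3% chance that X is at most 17.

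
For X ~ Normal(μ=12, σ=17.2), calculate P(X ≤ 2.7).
0.294358

We have X ~ Normal(μ=12, σ=17.2).

The CDF gives us P(X ≤ k).

Using the CDF:
P(X ≤ 2.7) = 0.294358

This means there's approximately a 29.4% chance that X is at most 2.7.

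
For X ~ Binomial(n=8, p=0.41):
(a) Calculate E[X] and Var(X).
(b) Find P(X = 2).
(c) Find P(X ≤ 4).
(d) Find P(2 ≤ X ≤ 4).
(a) E[X] = 3.2800, Var(X) = 1.9352
(b) P(X = 2) = 0.198535
(c) P(X ≤ 4) = 0.810462
(d) P(2 ≤ X ≤ 4) = 0.714151

We have X ~ Binomial(n=8, p=0.41).

(a) Moments:
E[X] = 3.2800
Var(X) = 1.9352
σ = √Var(X) = 1.3911

(b) Point probability using PMF:
P(X = 2) = 0.198535

(c) Cumulative probability using CDF:
P(X ≤ 4) = F(4) = 0.810462

(d) Range probability:
P(2 ≤ X ≤ 4) = P(X ≤ 4) - P(X ≤ 1)
                   = F(4) - F(1)
                   = 0.810462 - 0.096311
                   = 0.714151

This means approximately 71.4% of outcomes fall in the interval [2, 4].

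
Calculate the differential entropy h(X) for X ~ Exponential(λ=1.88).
0.3687 nats

We have X ~ Exponential(λ=1.88).

The differential entropy measures the uncertainty or information content of the distribution.

For an Exponential distribution with λ=1.88:
h(X) = 0.3687 nats

(In bits, this would be 0.5320 bits.)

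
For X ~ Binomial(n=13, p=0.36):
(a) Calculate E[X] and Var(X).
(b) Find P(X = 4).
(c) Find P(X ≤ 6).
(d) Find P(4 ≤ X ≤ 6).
(a) E[X] = 4.6800, Var(X) = 2.9952
(b) P(X = 4) = 0.216339
(c) P(X ≤ 6) = 0.853220
(d) P(4 ≤ X ≤ 6) = 0.599666

We have X ~ Binomial(n=13, p=0.36).

(a) Moments:
E[X] = 4.6800
Var(X) = 2.9952
σ = √Var(X) = 1.7307

(b) Point probability using PMF:
P(X = 4) = 0.216339

(c) Cumulative probability using CDF:
P(X ≤ 6) = F(6) = 0.853220

(d) Range probability:
P(4 ≤ X ≤ 6) = P(X ≤ 6) - P(X ≤ 3)
                   = F(6) - F(3)
                   = 0.853220 - 0.253554
                   = 0.599666

This means approximately 60.0% of outcomes fall in the interval [4, 6].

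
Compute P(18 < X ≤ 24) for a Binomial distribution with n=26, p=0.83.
0.888950

We have X ~ Binomial(n=26, p=0.83).

To find P(18 < X ≤ 24), we use:
P(18 < X ≤ 24) = P(X ≤ 24) - P(X ≤ 18)
                 = F(24) - F(18)
                 = 0.950213 - 0.061263
                 = 0.888950

So there's approximately a 88.9% chance that X falls in this range.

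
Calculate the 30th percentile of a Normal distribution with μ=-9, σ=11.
-14.7684

We have X ~ Normal(μ=-9, σ=11).

We want to find x such that P(X ≤ x) = 0.3.

This is the 30th percentile, which means 30% of values fall below this point.

Using the inverse CDF (quantile function):
x = F⁻¹(0.3) = -14.7684

Verification: P(X ≤ -14.7684) = 0.3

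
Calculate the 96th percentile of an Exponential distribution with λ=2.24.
1.4370

We have X ~ Exponential(λ=2.24).

We want to find x such that P(X ≤ x) = 0.96.

This is the 96th percentile, which means 96% of values fall below this point.

Using the inverse CDF (quantile function):
x = F⁻¹(0.96) = 1.4370

Verification: P(X ≤ 1.4370) = 0.96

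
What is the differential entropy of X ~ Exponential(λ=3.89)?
-0.3584 nats

We have X ~ Exponential(λ=3.89).

The differential entropy measures the uncertainty or information content of the distribution.

For an Exponential distribution with λ=3.89:
h(X) = -0.3584 nats

(In bits, this would be -0.5171 bits.)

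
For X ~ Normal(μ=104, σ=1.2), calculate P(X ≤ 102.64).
0.128537

We have X ~ Normal(μ=104, σ=1.2).

The CDF gives us P(X ≤ k).

Using the CDF:
P(X ≤ 102.64) = 0.128537

This means there's approximately a 12.9% chance that X is at most 102.64.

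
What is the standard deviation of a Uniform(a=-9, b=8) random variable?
4.9075

We have X ~ Uniform(a=-9, b=8).

For a Uniform distribution with a=-9, b=8:
σ = √Var(X) = 4.9075

The standard deviation is the square root of the variance.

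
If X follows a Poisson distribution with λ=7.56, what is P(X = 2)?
0.014885

We have X ~ Poisson(λ=7.56).

For a Poisson distribution, the PMF gives us the probability of each outcome.

Using the PMF formula:
P(X = 2) = 0.014885

Rounded to 4 decimal places: 0.0149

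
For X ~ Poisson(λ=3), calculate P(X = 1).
0.149361

We have X ~ Poisson(λ=3).

For a Poisson distribution, the PMF gives us the probability of each outcome.

Using the PMF formula:
P(X = 1) = 0.149361

Rounded to 4 decimal places: 0.1494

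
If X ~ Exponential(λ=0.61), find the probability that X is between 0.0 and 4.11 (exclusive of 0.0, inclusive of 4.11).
0.918496

We have X ~ Exponential(λ=0.61).

To find P(0.0 < X ≤ 4.11), we use:
P(0.0 < X ≤ 4.11) = P(X ≤ 4.11) - P(X ≤ 0.0)
                 = F(4.11) - F(0.0)
                 = 0.918496 - 0.000000
                 = 0.918496

So there's approximately a 91.8% chance that X falls in this range.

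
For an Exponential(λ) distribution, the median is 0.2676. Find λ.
λ = 2.5902

For X ~ Exponential(λ), the CDF is F(x) = 1 - e^(-λx).
The median m satisfies F(m) = 0.5:
1 - e^(-λm) = 0.5
e^(-λm) = 0.5
λm = ln(2)
m = ln(2) / λ

Given m = 0.2676:
λ = ln(2) / 0.2676 = 0.693147 / 0.2676 = 2.5902

Verification: ln(2) / 2.5902 = 0.2676 ✓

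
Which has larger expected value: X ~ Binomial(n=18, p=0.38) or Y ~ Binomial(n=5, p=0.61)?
X has larger mean (6.8400 > 3.0500)

Compute the expected value for each distribution:

X ~ Binomial(n=18, p=0.38):
E[X] = 6.8400

Y ~ Binomial(n=5, p=0.61):
E[Y] = 3.0500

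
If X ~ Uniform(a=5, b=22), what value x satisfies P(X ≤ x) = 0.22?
8.7400

We have X ~ Uniform(a=5, b=22).

We want to find x such that P(X ≤ x) = 0.22.

This is the 22nd percentile, which means 22% of values fall below this point.

Using the inverse CDF (quantile function):
x = F⁻¹(0.22) = 8.7400

Verification: P(X ≤ 8.7400) = 0.22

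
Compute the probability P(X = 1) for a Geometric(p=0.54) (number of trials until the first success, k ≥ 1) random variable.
0.540000

We have X ~ Geometric(p=0.54) (number of trials until the first success, k ≥ 1).

For a Geometric distribution, the PMF gives us the probability of each outcome.

Using the PMF formula:
P(X = 1) = 0.540000

Rounded to 4 decimal places: 0.5400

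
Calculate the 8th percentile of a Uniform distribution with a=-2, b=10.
-1.0400

We have X ~ Uniform(a=-2, b=10).

We want to find x such that P(X ≤ x) = 0.08.

This is the 8th percentile, which means 8% of values fall below this point.

Using the inverse CDF (quantile function):
x = F⁻¹(0.08) = -1.0400

Verification: P(X ≤ -1.0400) = 0.08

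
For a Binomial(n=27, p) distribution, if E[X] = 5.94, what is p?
p = 0.22

For a Binomial(n, p) distribution:
E[X] = n × p

Given n = 27 and E[X] = 5.94:
5.94 = 27 × p
p = 5.94 / 27 = 0.22

Verification: Binomial(27, 0.22) has E[X] = 5.94 ✓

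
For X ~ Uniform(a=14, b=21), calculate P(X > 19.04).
0.280000

We have X ~ Uniform(a=14, b=21).

P(X > 19.04) = 1 - P(X ≤ 19.04)
                = 1 - F(19.04)
                = 1 - 0.720000
                = 0.280000

So there's approximately a 28.0% chance that X exceeds 19.04.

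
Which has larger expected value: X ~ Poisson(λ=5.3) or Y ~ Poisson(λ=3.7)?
X has larger mean (5.3000 > 3.7000)

Compute the expected value for each distribution:

X ~ Poisson(λ=5.3):
E[X] = 5.3000

Y ~ Poisson(λ=3.7):
E[Y] = 3.7000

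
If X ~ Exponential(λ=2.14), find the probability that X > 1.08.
0.099142

We have X ~ Exponential(λ=2.14).

P(X > 1.08) = 1 - P(X ≤ 1.08)
                = 1 - F(1.08)
                = 1 - 0.900858
                = 0.099142

So there's approximately a 9.9% chance that X exceeds 1.08.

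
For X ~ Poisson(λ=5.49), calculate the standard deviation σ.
2.3431

We have X ~ Poisson(λ=5.49).

For a Poisson distribution with λ=5.49:
σ = √Var(X) = 2.3431

The standard deviation is the square root of the variance.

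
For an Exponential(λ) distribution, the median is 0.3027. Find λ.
λ = 2.2899

For X ~ Exponential(λ), the CDF is F(x) = 1 - e^(-λx).
The median m satisfies F(m) = 0.5:
1 - e^(-λm) = 0.5
e^(-λm) = 0.5
λm = ln(2)
m = ln(2) / λ

Given m = 0.3027:
λ = ln(2) / 0.3027 = 0.693147 / 0.3027 = 2.2899

Verification: ln(2) / 2.2899 = 0.3027 ✓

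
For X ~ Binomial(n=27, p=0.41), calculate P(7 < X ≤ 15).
0.878585

We have X ~ Binomial(n=27, p=0.41).

To find P(7 < X ≤ 15), we use:
P(7 < X ≤ 15) = P(X ≤ 15) - P(X ≤ 7)
                 = F(15) - F(7)
                 = 0.957365 - 0.078780
                 = 0.878585

So there's approximately a 87.9% chance that X falls in this range.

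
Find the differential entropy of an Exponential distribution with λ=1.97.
0.3220 nats

We have X ~ Exponential(λ=1.97).

The differential entropy measures the uncertainty or information content of the distribution.

For an Exponential distribution with λ=1.97:
h(X) = 0.3220 nats

(In bits, this would be 0.4645 bits.)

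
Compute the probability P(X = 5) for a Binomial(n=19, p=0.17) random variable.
0.121575

We have X ~ Binomial(n=19, p=0.17).

For a Binomial distribution, the PMF gives us the probability of each outcome.

Using the PMF formula:
P(X = 5) = 0.121575

Rounded to 4 decimal places: 0.1216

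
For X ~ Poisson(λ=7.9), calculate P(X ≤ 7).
0.467004

We have X ~ Poisson(λ=7.9).

The CDF gives us P(X ≤ k).

Using the CDF:
P(X ≤ 7) = 0.467004

This means there's approximately a 46.7% chance that X is at most 7.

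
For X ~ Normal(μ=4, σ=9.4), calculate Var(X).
88.3600

We have X ~ Normal(μ=4, σ=9.4).

For a Normal distribution with μ=4, σ=9.4:
Var(X) = 88.3600

The variance measures the spread of the distribution around the mean.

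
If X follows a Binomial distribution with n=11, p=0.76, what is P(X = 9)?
0.267983

We have X ~ Binomial(n=11, p=0.76).

For a Binomial distribution, the PMF gives us the probability of each outcome.

Using the PMF formula:
P(X = 9) = 0.267983

Rounded to 4 decimal places: 0.2680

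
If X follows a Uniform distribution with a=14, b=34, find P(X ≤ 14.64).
0.032000

We have X ~ Uniform(a=14, b=34).

The CDF gives us P(X ≤ k).

Using the CDF:
P(X ≤ 14.64) = 0.032000

This means there's approximately a 3.2% chance that X is at most 14.64.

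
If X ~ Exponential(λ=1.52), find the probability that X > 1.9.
0.055687

We have X ~ Exponential(λ=1.52).

P(X > 1.9) = 1 - P(X ≤ 1.9)
                = 1 - F(1.9)
                = 1 - 0.944313
                = 0.055687

So there's approximately a 5.6% chance that X exceeds 1.9.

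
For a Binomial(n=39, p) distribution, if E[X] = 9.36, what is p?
p = 0.24

For a Binomial(n, p) distribution:
E[X] = n × p

Given n = 39 and E[X] = 9.36:
9.36 = 39 × p
p = 9.36 / 39 = 0.24

Verification: Binomial(39, 0.24) has E[X] = 9.36 ✓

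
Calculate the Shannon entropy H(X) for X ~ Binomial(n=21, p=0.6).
2.2267 nats

We have X ~ Binomial(n=21, p=0.6).

The Shannon entropy measures the uncertainty or information content of the distribution.

For a Binomial distribution with n=21, p=0.6:
H(X) = 2.2267 nats

(In bits, this would be 3.2124 bits.)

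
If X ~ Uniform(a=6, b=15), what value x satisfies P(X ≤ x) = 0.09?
6.8100

We have X ~ Uniform(a=6, b=15).

We want to find x such that P(X ≤ x) = 0.09.

This is the 9th percentile, which means 9% of values fall below this point.

Using the inverse CDF (quantile function):
x = F⁻¹(0.09) = 6.8100

Verification: P(X ≤ 6.8100) = 0.09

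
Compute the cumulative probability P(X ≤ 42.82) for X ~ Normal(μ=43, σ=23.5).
0.496944

We have X ~ Normal(μ=43, σ=23.5).

The CDF gives us P(X ≤ k).

Using the CDF:
P(X ≤ 42.82) = 0.496944

This means there's approximately a 49.7% chance that X is at most 42.82.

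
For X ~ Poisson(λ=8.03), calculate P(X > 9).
0.287105

We have X ~ Poisson(λ=8.03).

P(X > 9) = 1 - P(X ≤ 9)
                = 1 - F(9)
                = 1 - 0.712895
                = 0.287105

So there's approximately a 28.7% chance that X exceeds 9.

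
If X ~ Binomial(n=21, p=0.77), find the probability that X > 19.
0.030061

We have X ~ Binomial(n=21, p=0.77).

P(X > 19) = 1 - P(X ≤ 19)
                = 1 - F(19)
                = 1 - 0.969939
                = 0.030061

So there's approximately a 3.0% chance that X exceeds 19.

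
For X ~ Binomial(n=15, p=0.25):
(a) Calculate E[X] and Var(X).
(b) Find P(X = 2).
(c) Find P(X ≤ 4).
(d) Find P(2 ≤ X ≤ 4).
(a) E[X] = 3.7500, Var(X) = 2.8125
(b) P(X = 2) = 0.155907
(c) P(X ≤ 4) = 0.686486
(d) P(2 ≤ X ≤ 4) = 0.606305

We have X ~ Binomial(n=15, p=0.25).

(a) Moments:
E[X] = 3.7500
Var(X) = 2.8125
σ = √Var(X) = 1.6771

(b) Point probability using PMF:
P(X = 2) = 0.155907

(c) Cumulative probability using CDF:
P(X ≤ 4) = F(4) = 0.686486

(d) Range probability:
P(2 ≤ X ≤ 4) = P(X ≤ 4) - P(X ≤ 1)
                   = F(4) - F(1)
                   = 0.686486 - 0.080181
                   = 0.606305

This means approximately 60.6% of outcomes fall in the interval [2, 4].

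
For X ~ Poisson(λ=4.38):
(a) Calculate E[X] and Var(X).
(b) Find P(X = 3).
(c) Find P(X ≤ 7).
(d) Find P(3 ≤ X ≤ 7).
(a) E[X] = 4.3800, Var(X) = 4.3800
(b) P(X = 3) = 0.175413
(c) P(X ≤ 7) = 0.922967
(d) P(3 ≤ X ≤ 7) = 0.735435

We have X ~ Poisson(λ=4.38).

(a) Moments:
E[X] = 4.3800
Var(X) = 4.3800
σ = √Var(X) = 2.0928

(b) Point probability using PMF:
P(X = 3) = 0.175413

(c) Cumulative probability using CDF:
P(X ≤ 7) = F(7) = 0.922967

(d) Range probability:
P(3 ≤ X ≤ 7) = P(X ≤ 7) - P(X ≤ 2)
                   = F(7) - F(2)
                   = 0.922967 - 0.187532
                   = 0.735435

This means approximately 73.5% of outcomes fall in the interval [3, 7].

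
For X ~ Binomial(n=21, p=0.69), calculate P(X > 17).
0.071609

We have X ~ Binomial(n=21, p=0.69).

P(X > 17) = 1 - P(X ≤ 17)
                = 1 - F(17)
                = 1 - 0.928391
                = 0.071609

So there's approximately a 7.2% chance that X exceeds 17.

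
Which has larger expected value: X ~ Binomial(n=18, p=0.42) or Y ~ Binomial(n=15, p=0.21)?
X has larger mean (7.5600 > 3.1500)

Compute the expected value for each distribution:

X ~ Binomial(n=18, p=0.42):
E[X] = 7.5600

Y ~ Binomial(n=15, p=0.21):
E[Y] = 3.1500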